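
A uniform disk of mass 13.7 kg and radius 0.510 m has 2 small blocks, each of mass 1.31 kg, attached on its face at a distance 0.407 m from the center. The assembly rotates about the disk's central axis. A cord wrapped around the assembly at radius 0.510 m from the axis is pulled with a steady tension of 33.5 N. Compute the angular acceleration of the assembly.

I_disk = ½MR² = ½(13.7)(0.510)² = 1.782 kg·m².
I_blocks = 2·m·r² = 2(1.31)(0.407)² = 0.4340 kg·m².
Total I = 2.216 kg·m².
τ = F r = (33.5)(0.510) = 17.09 N·m.
α = τ/I = 17.09/2.216 = 7.711 rad/s².

α ≈ 7.71 rad/s²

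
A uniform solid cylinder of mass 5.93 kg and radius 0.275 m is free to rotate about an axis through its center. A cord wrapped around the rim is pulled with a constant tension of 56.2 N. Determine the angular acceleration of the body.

I = ½MR² = (1/2)(5.93)(0.275)² = 0.2242 kg·m².
τ = F R = (56.2)(0.275) = 15.46 N·m.
Newton's second law for rotation, τ = Iα, gives α = τ/I = 15.46/0.2242 = 68.93 rad/s².

α ≈ 68.9 rad/s²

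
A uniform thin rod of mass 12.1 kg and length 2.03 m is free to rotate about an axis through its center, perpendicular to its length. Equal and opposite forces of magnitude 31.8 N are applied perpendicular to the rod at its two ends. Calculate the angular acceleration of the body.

α ≈ 15.5 rad/s²

I = (1/12)ML² = (1/12)(12.1)(2.03)² = 4.155 kg·m².
The couple gives τ = F·(L/2) + F·(L/2) = F L = (31.8)(2.03) = 64.55 N·m.
Newton's second law for rotation, τ = Iα, gives α = τ/I = 64.55/4.155 = 15.54 rad/s².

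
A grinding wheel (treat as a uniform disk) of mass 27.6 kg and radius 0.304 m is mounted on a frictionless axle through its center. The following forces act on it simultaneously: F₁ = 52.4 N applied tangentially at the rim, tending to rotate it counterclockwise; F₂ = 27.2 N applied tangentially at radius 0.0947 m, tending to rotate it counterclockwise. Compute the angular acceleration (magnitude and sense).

α ≈ 14.5 rad/s², counterclockwise

I = ½MR² = (1/2)(27.6)(0.304)² = 1.275 kg·m².
Taking counterclockwise as positive: τ₁ = +(52.4)(0.304) = +15.93 N·m; τ₂ = +(27.2)(0.0947) = +2.576 N·m.
Net torque τ = 18.51 N·m.
α = τ/I = 18.51/1.275 = 14.51 rad/s².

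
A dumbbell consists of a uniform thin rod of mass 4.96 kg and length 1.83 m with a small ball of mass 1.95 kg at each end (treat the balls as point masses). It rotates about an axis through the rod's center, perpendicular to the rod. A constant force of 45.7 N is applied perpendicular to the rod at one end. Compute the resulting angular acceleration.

α ≈ 8.99 rad/s²

I_rod = (1/12)ML² = (1/12)(4.96)(1.83)² = 1.384 kg·m².
I_balls = 2·m·(L/2)² = 2(1.95)(0.9150)² = 3.265 kg·m².
Total I = 4.649 kg·m².
τ = F·(L/2) = (45.7)(0.915) = 41.82 N·m.
α = τ/I = 41.82/4.649 = 8.994 rad/s².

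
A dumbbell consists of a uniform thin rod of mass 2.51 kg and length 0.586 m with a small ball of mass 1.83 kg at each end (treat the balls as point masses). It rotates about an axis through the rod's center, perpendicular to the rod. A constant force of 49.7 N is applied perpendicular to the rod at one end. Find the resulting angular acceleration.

I_rod = (1/12)ML² = (1/12)(2.51)(0.586)² = 0.07183 kg·m².
I_balls = 2·m·(L/2)² = 2(1.83)(0.2930)² = 0.3142 kg·m².
Total I = 0.3860 kg·m².
τ = F·(L/2) = (49.7)(0.293) = 14.56 N·m.
α = τ/I = 14.56/0.3860 = 37.72 rad/s².

α ≈ 37.7 rad/s²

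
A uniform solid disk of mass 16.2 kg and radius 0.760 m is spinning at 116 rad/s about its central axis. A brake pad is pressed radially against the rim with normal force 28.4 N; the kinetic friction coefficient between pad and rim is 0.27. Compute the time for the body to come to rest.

t ≈ 93.1 s

I = ½MR² = (1/2)(16.2)(0.760)² = 4.679 kg·m².
Friction force f = μN = (0.27)(28.4) = 7.668 N at the rim; torque magnitude τ = fR = 5.828 N·m, opposing ω.
|α| = τ/I = 5.828/4.679 = 1.246 rad/s² (deceleration).
0 = ω₀ − |α|t ⇒ t = ω₀/|α| = 116/1.246 = 93.13 s.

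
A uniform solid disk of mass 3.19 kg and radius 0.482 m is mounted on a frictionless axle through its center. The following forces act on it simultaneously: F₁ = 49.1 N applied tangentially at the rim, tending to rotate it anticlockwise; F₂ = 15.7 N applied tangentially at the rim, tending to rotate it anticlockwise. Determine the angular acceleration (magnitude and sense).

α ≈ 84.3 rad/s², anticlockwise

I = ½MR² = (1/2)(3.19)(0.482)² = 0.3706 kg·m².
Taking anticlockwise as positive: τ₁ = +(49.1)(0.482) = +23.67 N·m; τ₂ = +(15.7)(0.482) = +7.567 N·m.
Net torque τ = 31.23 N·m.
α = τ/I = 31.23/0.3706 = 84.29 rad/s².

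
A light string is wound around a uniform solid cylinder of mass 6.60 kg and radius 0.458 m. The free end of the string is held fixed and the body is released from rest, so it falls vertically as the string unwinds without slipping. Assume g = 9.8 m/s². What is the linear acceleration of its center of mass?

Translation: Mg − T = Ma. Rotation about the center: TR = Iα with I = ½MR².
With a = αR: T = (I/R²)a = (1/2)M a, so Mg = (1 + 0.5000)Ma.
a = g/(1 + 0.5000) = 9.8/1.500 = 6.533 m/s².

a ≈ 6.53 m/s²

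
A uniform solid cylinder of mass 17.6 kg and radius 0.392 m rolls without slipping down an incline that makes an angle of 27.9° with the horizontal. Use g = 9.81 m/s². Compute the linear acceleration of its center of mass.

Translation along the incline: Mg sinθ − f = Ma.
Rotation about the center: fR = Iα with I = ½MR². No-slip gives a = αR, so f = (I/R²)a = (1/2)M a.
Substituting: Mg sinθ = (1 + 0.5000)Ma, so a = g sinθ/(1 + 0.5000) = (9.81) sin 27.9° / 1.500 = 3.060 m/s².

a ≈ 3.06 m/s²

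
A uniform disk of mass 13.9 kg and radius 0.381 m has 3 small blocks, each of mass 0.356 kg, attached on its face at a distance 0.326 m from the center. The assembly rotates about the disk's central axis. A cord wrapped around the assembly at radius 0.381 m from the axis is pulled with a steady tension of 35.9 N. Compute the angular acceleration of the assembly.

α ≈ 12.2 rad/s²

I_disk = ½MR² = ½(13.9)(0.381)² = 1.009 kg·m².
I_blocks = 3·m·r² = 3(0.356)(0.326)² = 0.1135 kg·m².
Total I = 1.122 kg·m².
τ = F r = (35.9)(0.381) = 13.68 N·m.
α = τ/I = 13.68/1.122 = 12.19 rad/s².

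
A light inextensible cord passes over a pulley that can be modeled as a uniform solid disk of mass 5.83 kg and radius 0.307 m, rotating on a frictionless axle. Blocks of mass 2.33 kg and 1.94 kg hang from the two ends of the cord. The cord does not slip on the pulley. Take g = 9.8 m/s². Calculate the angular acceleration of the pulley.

α ≈ 1.73 rad/s²

I = ½MR² = (1/2)(5.83)(0.307)² = 0.2747 kg·m².
Heavier block: m₁g − T₁ = m₁a. Lighter block: T₂ − m₂g = m₂a.
Pulley: (T₁ − T₂)R = Iα = I(a/R), so T₁ − T₂ = (I/R²)a = (1/2)M_p a = 2.915·a.
Adding the three: (m₁ − m₂)g = (m₁ + m₂ + 2.915)a, so a = (2.33 − 1.94)(9.8)/(2.33 + 1.94 + 2.915) = 0.5319 m/s².
α = a/R = 0.5319/0.307 = 1.733 rad/s².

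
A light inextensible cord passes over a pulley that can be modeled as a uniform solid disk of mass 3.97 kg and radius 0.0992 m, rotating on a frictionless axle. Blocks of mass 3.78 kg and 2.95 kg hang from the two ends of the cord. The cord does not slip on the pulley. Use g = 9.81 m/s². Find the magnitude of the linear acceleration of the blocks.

a ≈ 0.934 m/s²

I = ½MR² = (1/2)(3.97)(0.0992)² = 0.01953 kg·m².
Heavier block: m₁g − T₁ = m₁a. Lighter block: T₂ − m₂g = m₂a.
Pulley: (T₁ − T₂)R = Iα = I(a/R), so T₁ − T₂ = (I/R²)a = (1/2)M_p a = 1.985·a.
Adding the three: (m₁ − m₂)g = (m₁ + m₂ + 1.985)a, so a = (3.78 − 2.95)(9.81)/(3.78 + 2.95 + 1.985) = 0.9343 m/s².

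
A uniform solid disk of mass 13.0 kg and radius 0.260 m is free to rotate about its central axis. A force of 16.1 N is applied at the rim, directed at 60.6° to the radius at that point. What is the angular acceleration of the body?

α ≈ 8.30 rad/s²

I = ½MR² = (1/2)(13.0)(0.260)² = 0.4394 kg·m².
Only the tangential component produces torque: τ = F R sinθ = (16.1)(0.260) sin 60.6° = 3.647 N·m.
Newton's second law for rotation, τ = Iα, gives α = τ/I = 3.647/0.4394 = 8.300 rad/s².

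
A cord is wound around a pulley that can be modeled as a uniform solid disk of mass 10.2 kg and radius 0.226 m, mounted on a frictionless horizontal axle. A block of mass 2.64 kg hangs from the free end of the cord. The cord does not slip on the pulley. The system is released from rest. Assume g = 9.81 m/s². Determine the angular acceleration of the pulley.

I = ½MR² = (1/2)(10.2)(0.226)² = 0.2605 kg·m².
Block: mg − T = ma. Pulley: TR = Iα. No-slip: a = αR, so T = (I/R²)a = 5.100·a.
Then mg = (m + 5.100)a, so a = (2.64)(9.81)/(2.64 + 5.100) = 3.346 m/s².
α = a/R = 3.346/0.226 = 14.81 rad/s².

α ≈ 14.8 rad/s²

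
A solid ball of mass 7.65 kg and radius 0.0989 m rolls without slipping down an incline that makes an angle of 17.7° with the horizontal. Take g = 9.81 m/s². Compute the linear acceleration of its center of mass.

Translation along the incline: Mg sinθ − f = Ma.
Rotation about the center: fR = Iα with I = (2/5)MR². No-slip gives a = αR, so f = (I/R²)a = (2/5)M a.
Substituting: Mg sinθ = (1 + 0.4000)Ma, so a = g sinθ/(1 + 0.4000) = (9.81) sin 17.7° / 1.400 = 2.130 m/s².

a ≈ 2.13 m/s²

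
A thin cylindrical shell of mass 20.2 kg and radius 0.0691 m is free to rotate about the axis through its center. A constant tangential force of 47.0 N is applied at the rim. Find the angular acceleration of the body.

I = MR² = (20.2)(0.0691)² = 0.09645 kg·m².
τ = F R = (47.0)(0.0691) = 3.248 N·m.
Newton's second law for rotation, τ = Iα, gives α = τ/I = 3.248/0.09645 = 33.67 rad/s².

α ≈ 33.7 rad/s²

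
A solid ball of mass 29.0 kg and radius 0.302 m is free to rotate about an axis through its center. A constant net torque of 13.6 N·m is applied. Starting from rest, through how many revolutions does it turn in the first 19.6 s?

I = (2/5)MR² = (2/5)(29.0)(0.302)² = 1.058 kg·m².
α = τ/I = 13.6/1.058 = 12.85 rad/s².
θ = ½αt² = ½(12.85)(19.6)² = 2469 rad.
Revolutions = θ/(2π) = 393.0.

≈ 393 revolutions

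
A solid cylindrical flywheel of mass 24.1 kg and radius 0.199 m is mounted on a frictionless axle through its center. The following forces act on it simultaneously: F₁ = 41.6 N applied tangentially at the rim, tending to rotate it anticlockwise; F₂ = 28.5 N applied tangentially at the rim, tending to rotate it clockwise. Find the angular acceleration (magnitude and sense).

α ≈ 5.46 rad/s², anticlockwise

I = ½MR² = (1/2)(24.1)(0.199)² = 0.4772 kg·m².
Taking anticlockwise as positive: τ₁ = +(41.6)(0.199) = +8.278 N·m; τ₂ = −(28.5)(0.199) = −5.671 N·m.
Net torque τ = 2.607 N·m.
α = τ/I = 2.607/0.4772 = 5.463 rad/s².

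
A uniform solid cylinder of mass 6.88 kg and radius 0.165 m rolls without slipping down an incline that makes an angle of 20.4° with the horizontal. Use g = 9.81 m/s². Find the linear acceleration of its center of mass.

a ≈ 2.28 m/s²

Translation along the incline: Mg sinθ − f = Ma.
Rotation about the center: fR = Iα with I = ½MR². No-slip gives a = αR, so f = (I/R²)a = (1/2)M a.
Substituting: Mg sinθ = (1 + 0.5000)Ma, so a = g sinθ/(1 + 0.5000) = (9.81) sin 20.4° / 1.500 = 2.280 m/s².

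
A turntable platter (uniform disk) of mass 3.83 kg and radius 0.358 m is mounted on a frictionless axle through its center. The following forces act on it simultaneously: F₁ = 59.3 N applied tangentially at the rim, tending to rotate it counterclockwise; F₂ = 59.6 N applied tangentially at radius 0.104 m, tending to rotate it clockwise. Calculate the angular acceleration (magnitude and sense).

I = ½MR² = (1/2)(3.83)(0.358)² = 0.2454 kg·m².
Taking counterclockwise as positive: τ₁ = +(59.3)(0.358) = +21.23 N·m; τ₂ = −(59.6)(0.104) = −6.198 N·m.
Net torque τ = 15.03 N·m.
α = τ/I = 15.03/0.2454 = 61.24 rad/s².

α ≈ 61.2 rad/s², counterclockwise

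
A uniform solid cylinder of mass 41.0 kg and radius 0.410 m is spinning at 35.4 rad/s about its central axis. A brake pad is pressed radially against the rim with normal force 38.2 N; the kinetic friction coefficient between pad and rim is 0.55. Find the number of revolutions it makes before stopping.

I = ½MR² = (1/2)(41.0)(0.410)² = 3.446 kg·m².
Friction force f = μN = (0.55)(38.2) = 21.01 N at the rim; torque magnitude τ = fR = 8.614 N·m, opposing ω.
|α| = τ/I = 8.614/3.446 = 2.500 rad/s² (deceleration).
ω² = ω₀² − 2|α|θ with ω = 0 ⇒ θ = ω₀²/(2|α|) = 250.7 rad = 39.89 rev.

≈ 39.9 revolutions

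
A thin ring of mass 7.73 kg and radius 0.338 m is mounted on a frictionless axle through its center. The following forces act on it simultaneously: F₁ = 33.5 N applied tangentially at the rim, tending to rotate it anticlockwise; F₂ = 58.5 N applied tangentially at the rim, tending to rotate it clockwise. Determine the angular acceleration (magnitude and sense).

α ≈ 9.57 rad/s², clockwise

I = MR² = (7.73)(0.338)² = 0.8831 kg·m².
Taking anticlockwise as positive: τ₁ = +(33.5)(0.338) = +11.32 N·m; τ₂ = −(58.5)(0.338) = −19.77 N·m.
Net torque τ = -8.450 N·m.
α = τ/I = -8.450/0.8831 = -9.568 rad/s².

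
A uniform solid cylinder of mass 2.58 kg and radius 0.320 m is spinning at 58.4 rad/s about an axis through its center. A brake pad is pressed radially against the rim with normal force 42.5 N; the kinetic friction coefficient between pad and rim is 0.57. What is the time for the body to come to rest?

I = ½MR² = (1/2)(2.58)(0.320)² = 0.1321 kg·m².
Friction force f = μN = (0.57)(42.5) = 24.22 N at the rim; torque magnitude τ = fR = 7.752 N·m, opposing ω.
|α| = τ/I = 7.752/0.1321 = 58.68 rad/s² (deceleration).
0 = ω₀ − |α|t ⇒ t = ω₀/|α| = 58.4/58.68 = 0.9952 s.

t ≈ 0.995 s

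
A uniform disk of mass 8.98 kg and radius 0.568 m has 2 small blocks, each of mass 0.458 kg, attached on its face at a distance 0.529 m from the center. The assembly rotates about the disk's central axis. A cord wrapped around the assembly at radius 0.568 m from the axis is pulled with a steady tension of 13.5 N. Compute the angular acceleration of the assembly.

I_disk = ½MR² = ½(8.98)(0.568)² = 1.449 kg·m².
I_blocks = 2·m·r² = 2(0.458)(0.529)² = 0.2563 kg·m².
Total I = 1.705 kg·m².
τ = F r = (13.5)(0.568) = 7.668 N·m.
α = τ/I = 7.668/1.705 = 4.498 rad/s².

α ≈ 4.50 rad/s²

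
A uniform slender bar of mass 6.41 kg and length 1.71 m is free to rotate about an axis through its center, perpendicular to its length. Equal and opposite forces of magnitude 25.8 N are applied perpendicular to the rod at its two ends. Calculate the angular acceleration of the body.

α ≈ 28.2 rad/s²

I = (1/12)ML² = (1/12)(6.41)(1.71)² = 1.562 kg·m².
The couple gives τ = F·(L/2) + F·(L/2) = F L = (25.8)(1.71) = 44.12 N·m.
Newton's second law for rotation, τ = Iα, gives α = τ/I = 44.12/1.562 = 28.25 rad/s².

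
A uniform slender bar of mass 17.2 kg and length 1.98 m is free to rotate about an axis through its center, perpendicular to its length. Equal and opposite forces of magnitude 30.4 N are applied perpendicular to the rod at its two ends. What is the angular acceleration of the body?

I = (1/12)ML² = (1/12)(17.2)(1.98)² = 5.619 kg·m².
The couple gives τ = F·(L/2) + F·(L/2) = F L = (30.4)(1.98) = 60.19 N·m.
Newton's second law for rotation, τ = Iα, gives α = τ/I = 60.19/5.619 = 10.71 rad/s².

α ≈ 10.7 rad/s²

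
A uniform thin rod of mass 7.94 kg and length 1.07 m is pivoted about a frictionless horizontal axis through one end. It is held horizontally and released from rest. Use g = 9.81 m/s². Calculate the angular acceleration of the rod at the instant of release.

α ≈ 13.8 rad/s²

About the pivot, I = (1/3)ML² = (1/3)(7.94)(1.07)² = 3.030 kg·m².
The weight acts at the center, a distance L/2 = 0.5350 m from the pivot; τ = Mg(L/2) = 41.67 N·m.
α = τ/I = 41.67/3.030 = 13.75 rad/s².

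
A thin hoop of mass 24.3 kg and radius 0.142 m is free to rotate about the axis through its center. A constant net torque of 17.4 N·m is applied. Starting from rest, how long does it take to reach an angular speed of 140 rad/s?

t ≈ 3.94 s

I = MR² = (24.3)(0.142)² = 0.4900 kg·m².
α = τ/I = 17.4/0.4900 = 35.51 rad/s².
ω = αt ⇒ t = ω/α = 140/35.51 = 3.942 s.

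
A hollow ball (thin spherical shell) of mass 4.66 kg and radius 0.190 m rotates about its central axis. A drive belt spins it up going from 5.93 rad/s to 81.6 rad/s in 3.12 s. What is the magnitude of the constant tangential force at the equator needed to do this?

F ≈ 14.3 N

I = (2/3)MR² = (2/3)(4.66)(0.190)² = 0.1122 kg·m².
α = Δω/Δt = (81.6 − 5.93)/3.12 = 24.25 rad/s².
The required torque is τ = Iα = (0.1122)(24.25) = 2.720 N·m.
A tangential force at the equator gives τ = FR, so F = τ/R = 2.720/0.190 = 14.32 N.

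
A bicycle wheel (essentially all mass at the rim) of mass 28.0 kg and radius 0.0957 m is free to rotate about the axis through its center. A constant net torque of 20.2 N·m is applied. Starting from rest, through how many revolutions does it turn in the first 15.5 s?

I = MR² = (28.0)(0.0957)² = 0.2564 kg·m².
α = τ/I = 20.2/0.2564 = 78.77 rad/s².
θ = ½αt² = ½(78.77)(15.5)² = 9462 rad.
Revolutions = θ/(2π) = 1506.

≈ 1510 revolutions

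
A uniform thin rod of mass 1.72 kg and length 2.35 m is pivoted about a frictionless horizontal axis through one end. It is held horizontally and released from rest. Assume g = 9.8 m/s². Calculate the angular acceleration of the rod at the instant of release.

About the pivot, I = (1/3)ML² = (1/3)(1.72)(2.35)² = 3.166 kg·m².
The weight acts at the center, a distance L/2 = 1.175 m from the pivot; τ = Mg(L/2) = 19.81 N·m.
α = τ/I = 19.81/3.166 = 6.255 rad/s².

α ≈ 6.26 rad/s²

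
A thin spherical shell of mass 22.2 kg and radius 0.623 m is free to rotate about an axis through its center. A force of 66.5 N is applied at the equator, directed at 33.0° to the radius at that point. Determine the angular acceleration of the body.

I = (2/3)MR² = (2/3)(22.2)(0.623)² = 5.744 kg·m².
Only the tangential component produces torque: τ = F R sinθ = (66.5)(0.623) sin 33.0° = 22.56 N·m.
Newton's second law for rotation, τ = Iα, gives α = τ/I = 22.56/5.744 = 3.928 rad/s².

α ≈ 3.93 rad/s²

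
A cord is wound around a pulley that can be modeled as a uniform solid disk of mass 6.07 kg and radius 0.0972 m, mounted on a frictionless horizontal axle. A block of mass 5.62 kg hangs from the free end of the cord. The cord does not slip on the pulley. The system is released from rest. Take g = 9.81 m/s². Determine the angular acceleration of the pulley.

α ≈ 65.5 rad/s²

I = ½MR² = (1/2)(6.07)(0.0972)² = 0.02867 kg·m².
Block: mg − T = ma. Pulley: TR = Iα. No-slip: a = αR, so T = (I/R²)a = 3.035·a.
Then mg = (m + 3.035)a, so a = (5.62)(9.81)/(5.62 + 3.035) = 6.370 m/s².
α = a/R = 6.370/0.0972 = 65.53 rad/s².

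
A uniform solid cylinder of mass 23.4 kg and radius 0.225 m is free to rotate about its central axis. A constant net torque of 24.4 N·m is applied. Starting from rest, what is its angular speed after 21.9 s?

I = ½MR² = (1/2)(23.4)(0.225)² = 0.5923 kg·m².
α = τ/I = 24.4/0.5923 = 41.19 rad/s².
ω = ω₀ + αt = 0 + (41.19)(21.9) = 902.2 rad/s.

ω ≈ 902 rad/s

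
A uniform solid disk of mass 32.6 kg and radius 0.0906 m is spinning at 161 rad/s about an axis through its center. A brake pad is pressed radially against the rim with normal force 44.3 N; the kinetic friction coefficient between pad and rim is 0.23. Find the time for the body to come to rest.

t ≈ 23.3 s

I = ½MR² = (1/2)(32.6)(0.0906)² = 0.1338 kg·m².
Friction force f = μN = (0.23)(44.3) = 10.19 N at the rim; torque magnitude τ = fR = 0.9231 N·m, opposing ω.
|α| = τ/I = 0.9231/0.1338 = 6.899 rad/s² (deceleration).
0 = ω₀ − |α|t ⇒ t = ω₀/|α| = 161/6.899 = 23.34 s.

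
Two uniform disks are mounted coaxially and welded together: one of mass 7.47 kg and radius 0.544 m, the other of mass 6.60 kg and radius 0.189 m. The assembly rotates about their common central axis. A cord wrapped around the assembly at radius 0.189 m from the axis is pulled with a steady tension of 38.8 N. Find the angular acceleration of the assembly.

α ≈ 6.00 rad/s²

I = ½M₁R₁² + ½M₂R₂² = ½(7.47)(0.544)² + ½(6.60)(0.189)² = 1.223 kg·m².
τ = F r = (38.8)(0.189) = 7.333 N·m.
α = τ/I = 7.333/1.223 = 5.995 rad/s².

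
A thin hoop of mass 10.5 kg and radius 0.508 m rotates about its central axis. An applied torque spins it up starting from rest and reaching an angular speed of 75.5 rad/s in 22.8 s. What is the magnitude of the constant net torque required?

I = MR² = (10.5)(0.508)² = 2.710 kg·m².
α = Δω/Δt = (75.5 − 0)/22.8 = 3.311 rad/s².
τ = Iα = (2.710)(3.311) = 8.973 N·m.

τ ≈ 8.97 N·m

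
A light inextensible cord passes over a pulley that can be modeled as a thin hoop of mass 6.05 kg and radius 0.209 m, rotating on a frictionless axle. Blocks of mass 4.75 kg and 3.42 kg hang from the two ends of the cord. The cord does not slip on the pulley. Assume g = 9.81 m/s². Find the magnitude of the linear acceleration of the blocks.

I = MR² = (6.05)(0.209)² = 0.2643 kg·m².
Heavier block: m₁g − T₁ = m₁a. Lighter block: T₂ − m₂g = m₂a.
Pulley: (T₁ − T₂)R = Iα = I(a/R), so T₁ − T₂ = (I/R²)a = 1·M_p a = 6.050·a.
Adding the three: (m₁ − m₂)g = (m₁ + m₂ + 6.050)a, so a = (4.75 − 3.42)(9.81)/(4.75 + 3.42 + 6.050) = 0.9175 m/s².

a ≈ 0.918 m/s²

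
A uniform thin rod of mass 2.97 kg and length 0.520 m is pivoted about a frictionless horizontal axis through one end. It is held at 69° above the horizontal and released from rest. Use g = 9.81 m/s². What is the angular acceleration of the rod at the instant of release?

α ≈ 10.1 rad/s²

About the pivot, I = (1/3)ML² = (1/3)(2.97)(0.520)² = 0.2677 kg·m².
The weight acts at the center, a distance L/2 = 0.2600 m from the pivot; τ = Mg(L/2) cos 69° = 2.715 N·m.
α = τ/I = 2.715/0.2677 = 10.14 rad/s².
(Equivalently α = (3g/(2L)) cos 69° = 10.14 rad/s².)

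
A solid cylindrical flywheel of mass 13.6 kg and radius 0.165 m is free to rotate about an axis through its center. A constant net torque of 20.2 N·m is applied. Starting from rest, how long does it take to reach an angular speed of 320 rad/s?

t ≈ 2.93 s

I = ½MR² = (1/2)(13.6)(0.165)² = 0.1851 kg·m².
α = τ/I = 20.2/0.1851 = 109.1 rad/s².
ω = αt ⇒ t = ω/α = 320/109.1 = 2.933 s.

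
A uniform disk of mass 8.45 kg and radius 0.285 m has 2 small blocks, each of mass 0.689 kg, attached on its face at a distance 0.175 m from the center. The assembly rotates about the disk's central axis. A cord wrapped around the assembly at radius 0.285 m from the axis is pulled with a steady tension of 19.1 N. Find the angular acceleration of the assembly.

α ≈ 14.1 rad/s²

I_disk = ½MR² = ½(8.45)(0.285)² = 0.3432 kg·m².
I_blocks = 2·m·r² = 2(0.689)(0.175)² = 0.04220 kg·m².
Total I = 0.3854 kg·m².
τ = F r = (19.1)(0.285) = 5.444 N·m.
α = τ/I = 5.444/0.3854 = 14.13 rad/s².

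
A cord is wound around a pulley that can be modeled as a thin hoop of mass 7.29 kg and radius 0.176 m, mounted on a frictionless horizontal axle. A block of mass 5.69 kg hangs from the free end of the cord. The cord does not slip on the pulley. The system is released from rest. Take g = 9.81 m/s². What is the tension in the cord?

I = MR² = (7.29)(0.176)² = 0.2258 kg·m².
Block: mg − T = ma. Pulley: TR = Iα. No-slip: a = αR, so T = (I/R²)a = 7.290·a.
Then mg = (m + 7.290)a, so a = (5.69)(9.81)/(5.69 + 7.290) = 4.300 m/s².
T = 7.290·a = 31.35 N.

T ≈ 31.3 N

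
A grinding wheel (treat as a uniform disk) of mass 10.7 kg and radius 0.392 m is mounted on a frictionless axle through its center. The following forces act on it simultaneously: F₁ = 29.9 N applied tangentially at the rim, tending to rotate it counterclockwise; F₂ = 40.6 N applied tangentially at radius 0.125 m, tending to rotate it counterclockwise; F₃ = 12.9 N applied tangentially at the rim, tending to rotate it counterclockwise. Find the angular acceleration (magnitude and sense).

α ≈ 26.6 rad/s², counterclockwise

I = ½MR² = (1/2)(10.7)(0.392)² = 0.8221 kg·m².
Taking counterclockwise as positive: τ₁ = +(29.9)(0.392) = +11.72 N·m; τ₂ = +(40.6)(0.125) = +5.075 N·m; τ₃ = +(12.9)(0.392) = +5.057 N·m.
Net torque τ = 21.85 N·m.
α = τ/I = 21.85/0.8221 = 26.58 rad/s².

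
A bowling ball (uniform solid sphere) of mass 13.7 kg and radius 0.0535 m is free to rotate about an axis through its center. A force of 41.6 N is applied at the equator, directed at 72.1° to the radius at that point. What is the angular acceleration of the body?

α ≈ 135 rad/s²

I = (2/5)MR² = (2/5)(13.7)(0.0535)² = 0.01569 kg·m².
Only the tangential component produces torque: τ = F R sinθ = (41.6)(0.0535) sin 72.1° = 2.118 N·m.
Newton's second law for rotation, τ = Iα, gives α = τ/I = 2.118/0.01569 = 135.0 rad/s².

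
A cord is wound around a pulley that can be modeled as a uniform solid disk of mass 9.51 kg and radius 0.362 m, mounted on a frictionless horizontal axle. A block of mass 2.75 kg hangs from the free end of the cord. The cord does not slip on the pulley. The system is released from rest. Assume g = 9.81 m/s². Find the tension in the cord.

T ≈ 17.1 N

I = ½MR² = (1/2)(9.51)(0.362)² = 0.6231 kg·m².
Block: mg − T = ma. Pulley: TR = Iα. No-slip: a = αR, so T = (I/R²)a = 4.755·a.
Then mg = (m + 4.755)a, so a = (2.75)(9.81)/(2.75 + 4.755) = 3.595 m/s².
T = 4.755·a = 17.09 N.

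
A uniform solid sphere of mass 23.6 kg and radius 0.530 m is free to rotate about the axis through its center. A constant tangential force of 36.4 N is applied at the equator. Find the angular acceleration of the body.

I = (2/5)MR² = (2/5)(23.6)(0.530)² = 2.652 kg·m².
τ = F R = (36.4)(0.530) = 19.29 N·m.
From τ = Iα: α = 19.29/2.652 = 7.275 rad/s².

α ≈ 7.28 rad/s²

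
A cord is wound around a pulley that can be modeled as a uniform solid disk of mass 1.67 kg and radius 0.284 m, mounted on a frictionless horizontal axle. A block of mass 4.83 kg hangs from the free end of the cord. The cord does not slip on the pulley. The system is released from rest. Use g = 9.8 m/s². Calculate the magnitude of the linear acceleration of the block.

a ≈ 8.36 m/s²

I = ½MR² = (1/2)(1.67)(0.284)² = 0.06735 kg·m².
Block: mg − T = ma. Pulley: TR = Iα. No-slip: a = αR, so T = (I/R²)a = 0.8350·a.
Then mg = (m + 0.8350)a, so a = (4.83)(9.8)/(4.83 + 0.8350) = 8.356 m/s².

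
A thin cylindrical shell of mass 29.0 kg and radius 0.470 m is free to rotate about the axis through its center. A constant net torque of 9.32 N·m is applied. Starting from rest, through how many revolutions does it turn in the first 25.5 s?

I = MR² = (29.0)(0.470)² = 6.406 kg·m².
α = τ/I = 9.32/6.406 = 1.455 rad/s².
θ = ½αt² = ½(1.455)(25.5)² = 473.0 rad.
Revolutions = θ/(2π) = 75.28.

≈ 75.3 revolutions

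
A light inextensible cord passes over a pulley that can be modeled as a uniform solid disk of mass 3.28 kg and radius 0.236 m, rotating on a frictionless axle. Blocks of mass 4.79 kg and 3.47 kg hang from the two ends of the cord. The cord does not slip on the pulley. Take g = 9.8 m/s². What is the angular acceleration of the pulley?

I = ½MR² = (1/2)(3.28)(0.236)² = 0.09134 kg·m².
Heavier block: m₁g − T₁ = m₁a. Lighter block: T₂ − m₂g = m₂a.
Pulley: (T₁ − T₂)R = Iα = I(a/R), so T₁ − T₂ = (I/R²)a = (1/2)M_p a = 1.640·a.
Adding the three: (m₁ − m₂)g = (m₁ + m₂ + 1.640)a, so a = (4.79 − 3.47)(9.8)/(4.79 + 3.47 + 1.640) = 1.307 m/s².
α = a/R = 1.307/0.236 = 5.537 rad/s².

α ≈ 5.54 rad/s²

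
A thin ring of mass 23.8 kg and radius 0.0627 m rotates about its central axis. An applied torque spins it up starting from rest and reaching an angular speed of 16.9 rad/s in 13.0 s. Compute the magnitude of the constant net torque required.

I = MR² = (23.8)(0.0627)² = 0.09356 kg·m².
α = Δω/Δt = (16.9 − 0)/13.0 = 1.300 rad/s².
τ = Iα = (0.09356)(1.300) = 0.1216 N·m.

τ ≈ 0.122 N·m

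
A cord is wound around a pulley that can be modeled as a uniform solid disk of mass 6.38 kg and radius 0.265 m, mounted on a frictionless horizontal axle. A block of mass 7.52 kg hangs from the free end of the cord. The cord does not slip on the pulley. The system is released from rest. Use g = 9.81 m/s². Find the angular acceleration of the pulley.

α ≈ 26.0 rad/s²

I = ½MR² = (1/2)(6.38)(0.265)² = 0.2240 kg·m².
Block: mg − T = ma. Pulley: TR = Iα. No-slip: a = αR, so T = (I/R²)a = 3.190·a.
Then mg = (m + 3.190)a, so a = (7.52)(9.81)/(7.52 + 3.190) = 6.888 m/s².
α = a/R = 6.888/0.265 = 25.99 rad/s².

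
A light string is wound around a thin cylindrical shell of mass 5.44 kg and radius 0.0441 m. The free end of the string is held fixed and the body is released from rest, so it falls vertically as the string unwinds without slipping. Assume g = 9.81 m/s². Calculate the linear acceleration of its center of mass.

a ≈ 4.91 m/s²

Translation: Mg − T = Ma. Rotation about the center: TR = Iα with I = MR².
With a = αR: T = (I/R²)a = M a, so Mg = (1 + 1.000)Ma.
a = g/(1 + 1.000) = 9.81/2.000 = 4.905 m/s².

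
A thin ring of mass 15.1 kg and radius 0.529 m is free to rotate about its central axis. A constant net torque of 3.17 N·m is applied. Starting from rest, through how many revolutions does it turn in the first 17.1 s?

I = MR² = (15.1)(0.529)² = 4.226 kg·m².
α = τ/I = 3.17/4.226 = 0.7502 rad/s².
θ = ½αt² = ½(0.7502)(17.1)² = 109.7 rad.
Revolutions = θ/(2π) = 17.46.

≈ 17.5 revolutions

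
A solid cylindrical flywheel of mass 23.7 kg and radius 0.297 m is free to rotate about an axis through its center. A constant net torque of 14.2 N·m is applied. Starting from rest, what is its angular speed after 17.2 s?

I = ½MR² = (1/2)(23.7)(0.297)² = 1.045 kg·m².
α = τ/I = 14.2/1.045 = 13.58 rad/s².
ω = ω₀ + αt = 0 + (13.58)(17.2) = 233.7 rad/s.

ω ≈ 234 rad/s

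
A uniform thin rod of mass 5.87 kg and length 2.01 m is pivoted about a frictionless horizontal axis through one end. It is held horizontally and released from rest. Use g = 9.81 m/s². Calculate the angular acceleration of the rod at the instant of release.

α ≈ 7.32 rad/s²

About the pivot, I = (1/3)ML² = (1/3)(5.87)(2.01)² = 7.905 kg·m².
The weight acts at the center, a distance L/2 = 1.005 m from the pivot; τ = Mg(L/2) = 57.87 N·m.
α = τ/I = 57.87/7.905 = 7.321 rad/s².
(Equivalently α = (3g/(2L)) = 7.321 rad/s².)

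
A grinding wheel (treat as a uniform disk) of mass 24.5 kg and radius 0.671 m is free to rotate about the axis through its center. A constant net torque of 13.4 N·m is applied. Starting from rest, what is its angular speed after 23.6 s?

I = ½MR² = (1/2)(24.5)(0.671)² = 5.515 kg·m².
α = τ/I = 13.4/5.515 = 2.430 rad/s².
ω = ω₀ + αt = 0 + (2.430)(23.6) = 57.34 rad/s.

ω ≈ 57.3 rad/s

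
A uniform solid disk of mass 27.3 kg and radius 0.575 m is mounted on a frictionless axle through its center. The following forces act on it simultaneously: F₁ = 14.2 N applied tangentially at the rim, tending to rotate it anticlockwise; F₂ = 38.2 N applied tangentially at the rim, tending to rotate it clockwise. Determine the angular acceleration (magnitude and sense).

I = ½MR² = (1/2)(27.3)(0.575)² = 4.513 kg·m².
Taking anticlockwise as positive: τ₁ = +(14.2)(0.575) = +8.165 N·m; τ₂ = −(38.2)(0.575) = −21.96 N·m.
Net torque τ = -13.80 N·m.
α = τ/I = -13.80/4.513 = -3.058 rad/s².

α ≈ 3.06 rad/s², clockwise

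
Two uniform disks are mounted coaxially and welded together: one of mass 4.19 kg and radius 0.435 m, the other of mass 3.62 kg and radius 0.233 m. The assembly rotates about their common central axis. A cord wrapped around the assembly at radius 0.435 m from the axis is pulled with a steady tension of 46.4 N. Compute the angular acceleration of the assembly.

I = ½M₁R₁² + ½M₂R₂² = ½(4.19)(0.435)² + ½(3.62)(0.233)² = 0.4947 kg·m².
τ = F r = (46.4)(0.435) = 20.18 N·m.
α = τ/I = 20.18/0.4947 = 40.80 rad/s².

α ≈ 40.8 rad/s²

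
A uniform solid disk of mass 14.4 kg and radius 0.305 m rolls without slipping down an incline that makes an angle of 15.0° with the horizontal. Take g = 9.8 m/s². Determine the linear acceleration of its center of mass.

a ≈ 1.69 m/s²

Translation along the incline: Mg sinθ − f = Ma.
Rotation about the center: fR = Iα with I = ½MR². No-slip gives a = αR, so f = (I/R²)a = (1/2)M a.
Substituting: Mg sinθ = (1 + 0.5000)Ma, so a = g sinθ/(1 + 0.5000) = (9.8) sin 15.0° / 1.500 = 1.691 m/s².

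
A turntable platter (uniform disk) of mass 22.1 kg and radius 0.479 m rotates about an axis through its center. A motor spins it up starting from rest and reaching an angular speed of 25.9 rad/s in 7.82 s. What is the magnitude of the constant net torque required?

τ ≈ 8.40 N·m

I = ½MR² = (1/2)(22.1)(0.479)² = 2.535 kg·m².
α = Δω/Δt = (25.9 − 0)/7.82 = 3.312 rad/s².
τ = Iα = (2.535)(3.312) = 8.397 N·m.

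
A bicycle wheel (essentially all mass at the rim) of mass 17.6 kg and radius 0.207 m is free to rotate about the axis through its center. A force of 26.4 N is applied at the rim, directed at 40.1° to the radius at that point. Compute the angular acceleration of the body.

I = MR² = (17.6)(0.207)² = 0.7541 kg·m².
Only the tangential component produces torque: τ = F R sinθ = (26.4)(0.207) sin 40.1° = 3.520 N·m.
Newton's second law for rotation, τ = Iα, gives α = τ/I = 3.520/0.7541 = 4.668 rad/s².

α ≈ 4.67 rad/s²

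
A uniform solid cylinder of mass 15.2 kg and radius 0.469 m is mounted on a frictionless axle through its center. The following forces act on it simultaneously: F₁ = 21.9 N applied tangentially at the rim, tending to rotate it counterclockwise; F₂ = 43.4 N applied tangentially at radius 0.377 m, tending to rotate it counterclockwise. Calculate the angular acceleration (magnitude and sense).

I = ½MR² = (1/2)(15.2)(0.469)² = 1.672 kg·m².
Taking counterclockwise as positive: τ₁ = +(21.9)(0.469) = +10.27 N·m; τ₂ = +(43.4)(0.377) = +16.36 N·m.
Net torque τ = 26.63 N·m.
α = τ/I = 26.63/1.672 = 15.93 rad/s².

α ≈ 15.9 rad/s², counterclockwise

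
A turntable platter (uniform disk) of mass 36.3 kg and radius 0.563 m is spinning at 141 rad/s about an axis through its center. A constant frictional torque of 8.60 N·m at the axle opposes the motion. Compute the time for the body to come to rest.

t ≈ 94.3 s

I = ½MR² = (1/2)(36.3)(0.563)² = 5.753 kg·m².
The net torque has magnitude 8.60 N·m, opposing ω.
|α| = τ/I = 8.600/5.753 = 1.495 rad/s² (deceleration).
0 = ω₀ − |α|t ⇒ t = ω₀/|α| = 141/1.495 = 94.32 s.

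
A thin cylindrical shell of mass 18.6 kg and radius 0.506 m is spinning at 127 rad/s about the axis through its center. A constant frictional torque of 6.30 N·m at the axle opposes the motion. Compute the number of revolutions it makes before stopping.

I = MR² = (18.6)(0.506)² = 4.762 kg·m².
The net torque has magnitude 6.30 N·m, opposing ω.
|α| = τ/I = 6.300/4.762 = 1.323 rad/s² (deceleration).
ω² = ω₀² − 2|α|θ with ω = 0 ⇒ θ = ω₀²/(2|α|) = 6096 rad = 970.2 rev.

≈ 970 revolutions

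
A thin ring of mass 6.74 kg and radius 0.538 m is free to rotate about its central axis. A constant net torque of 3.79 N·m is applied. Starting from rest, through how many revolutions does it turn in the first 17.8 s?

I = MR² = (6.74)(0.538)² = 1.951 kg·m².
α = τ/I = 3.79/1.951 = 1.943 rad/s².
θ = ½αt² = ½(1.943)(17.8)² = 307.8 rad.
Revolutions = θ/(2π) = 48.98.

≈ 49.0 revolutions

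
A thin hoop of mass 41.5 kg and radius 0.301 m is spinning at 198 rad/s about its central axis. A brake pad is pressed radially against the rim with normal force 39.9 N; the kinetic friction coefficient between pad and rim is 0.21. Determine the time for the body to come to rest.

I = MR² = (41.5)(0.301)² = 3.760 kg·m².
Friction force f = μN = (0.21)(39.9) = 8.379 N at the rim; torque magnitude τ = fR = 2.522 N·m, opposing ω.
|α| = τ/I = 2.522/3.760 = 0.6708 rad/s² (deceleration).
0 = ω₀ − |α|t ⇒ t = ω₀/|α| = 198/0.6708 = 295.2 s.

t ≈ 295 s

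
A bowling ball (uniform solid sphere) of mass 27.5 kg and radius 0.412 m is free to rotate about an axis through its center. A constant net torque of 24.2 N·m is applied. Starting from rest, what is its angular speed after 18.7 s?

I = (2/5)MR² = (2/5)(27.5)(0.412)² = 1.867 kg·m².
α = τ/I = 24.2/1.867 = 12.96 rad/s².
ω = ω₀ + αt = 0 + (12.96)(18.7) = 242.4 rad/s.

ω ≈ 242 rad/s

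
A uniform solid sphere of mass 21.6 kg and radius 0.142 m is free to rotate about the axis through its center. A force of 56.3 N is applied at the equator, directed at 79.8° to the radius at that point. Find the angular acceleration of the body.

I = (2/5)MR² = (2/5)(21.6)(0.142)² = 0.1742 kg·m².
Only the tangential component produces torque: τ = F R sinθ = (56.3)(0.142) sin 79.8° = 7.868 N·m.
From τ = Iα: α = 7.868/0.1742 = 45.16 rad/s².

α ≈ 45.2 rad/s²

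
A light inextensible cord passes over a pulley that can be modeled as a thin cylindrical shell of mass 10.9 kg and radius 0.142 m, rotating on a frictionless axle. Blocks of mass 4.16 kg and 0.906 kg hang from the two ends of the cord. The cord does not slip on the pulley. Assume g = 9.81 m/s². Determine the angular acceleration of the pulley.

α ≈ 14.1 rad/s²

I = MR² = (10.9)(0.142)² = 0.2198 kg·m².
Heavier block: m₁g − T₁ = m₁a. Lighter block: T₂ − m₂g = m₂a.
Pulley: (T₁ − T₂)R = Iα = I(a/R), so T₁ − T₂ = (I/R²)a = 1·M_p a = 10.90·a.
Adding the three: (m₁ − m₂)g = (m₁ + m₂ + 10.90)a, so a = (4.16 − 0.906)(9.81)/(4.16 + 0.906 + 10.90) = 1.999 m/s².
α = a/R = 1.999/0.142 = 14.08 rad/s².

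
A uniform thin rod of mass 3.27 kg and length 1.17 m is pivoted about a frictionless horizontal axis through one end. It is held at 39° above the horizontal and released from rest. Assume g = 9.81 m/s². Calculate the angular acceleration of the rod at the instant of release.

α ≈ 9.77 rad/s²

About the pivot, I = (1/3)ML² = (1/3)(3.27)(1.17)² = 1.492 kg·m².
The weight acts at the center, a distance L/2 = 0.5850 m from the pivot; τ = Mg(L/2) cos 39° = 14.58 N·m.
α = τ/I = 14.58/1.492 = 9.774 rad/s².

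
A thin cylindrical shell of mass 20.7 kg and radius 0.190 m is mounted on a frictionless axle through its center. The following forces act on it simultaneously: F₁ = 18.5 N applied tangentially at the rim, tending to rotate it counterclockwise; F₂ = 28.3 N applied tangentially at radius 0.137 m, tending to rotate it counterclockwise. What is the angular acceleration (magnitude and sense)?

I = MR² = (20.7)(0.190)² = 0.7473 kg·m².
Taking counterclockwise as positive: τ₁ = +(18.5)(0.190) = +3.515 N·m; τ₂ = +(28.3)(0.137) = +3.877 N·m.
Net torque τ = 7.392 N·m.
α = τ/I = 7.392/0.7473 = 9.892 rad/s².

α ≈ 9.89 rad/s², counterclockwise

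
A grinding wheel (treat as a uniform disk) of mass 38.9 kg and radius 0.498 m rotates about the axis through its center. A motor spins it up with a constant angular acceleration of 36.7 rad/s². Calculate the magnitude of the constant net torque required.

I = ½MR² = (1/2)(38.9)(0.498)² = 4.824 kg·m².
τ = Iα = (4.824)(36.70) = 177.0 N·m.

τ ≈ 177 N·m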